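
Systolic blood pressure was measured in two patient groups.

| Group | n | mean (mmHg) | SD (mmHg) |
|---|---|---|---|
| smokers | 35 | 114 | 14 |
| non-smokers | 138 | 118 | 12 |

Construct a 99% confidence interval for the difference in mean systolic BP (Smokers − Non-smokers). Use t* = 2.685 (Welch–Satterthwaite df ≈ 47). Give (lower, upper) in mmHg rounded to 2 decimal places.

(-10.92, 2.92)

SE₁ = s₁/√n₁ = 14/√35 = 2.3664; SE₂ = 12/√138 = 1.0215.
Independent samples, unequal variances: SE_diff = √(SE₁² + SE₂²) = √(5.59984896 + 1.04346225) = 2.5775.
t* = 2.685, so margin of error = 2.685 × 2.5775 = 6.9206.
Difference in means = 114 − 118 = -4.0000.
-4.0000 ± 6.9206 → (-10.92, 2.92).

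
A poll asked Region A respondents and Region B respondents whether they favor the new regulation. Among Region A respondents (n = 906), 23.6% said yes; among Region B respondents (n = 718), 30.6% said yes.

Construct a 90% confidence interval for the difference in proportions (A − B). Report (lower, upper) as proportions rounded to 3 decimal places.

Each SE is √(p̂(1−p̂)/n): √(0.2360·0.7640/906) = 0.01411 and √(0.3060·0.6940/718) = 0.01720.
SE(p̂₁ − p̂₂) = √(SE₁² + SE₂²) = √(0.0001990921 + 0.00029584) = 0.02225, since the two samples are independent.
At 90% confidence z* = 1.645; margin = 1.645 × 0.02225 = 0.03660.
The difference is 0.2360 − 0.3060 = -0.0700, so the interval is -0.0700 ± 0.03660 = (-0.107, -0.033).

(-0.107, -0.033)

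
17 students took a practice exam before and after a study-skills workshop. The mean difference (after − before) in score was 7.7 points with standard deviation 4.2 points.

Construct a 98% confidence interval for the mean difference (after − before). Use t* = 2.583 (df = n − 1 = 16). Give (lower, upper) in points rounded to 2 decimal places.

(5.07, 10.33)

Paired design: SE = s_d/√n = 4.2/√17 = 1.0186.
t* = 2.583; margin of error = 2.583 × 1.0186 = 2.6310.
7.7 ± 2.6310 → (5.07, 10.33).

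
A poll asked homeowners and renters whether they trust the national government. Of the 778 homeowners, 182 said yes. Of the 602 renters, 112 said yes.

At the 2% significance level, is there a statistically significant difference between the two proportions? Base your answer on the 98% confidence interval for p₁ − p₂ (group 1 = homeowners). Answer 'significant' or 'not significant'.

p̂₁ = 182/778 = 0.2339 and p̂₂ = 112/602 = 0.1860.
SE₁ = √(p̂₁(1−p̂₁)/n₁) = √(0.2339·0.7661/778) = 0.01518; SE₂ = √(0.1860·0.8140/602) = 0.01586.
Independent samples: SE of the difference = √(SE₁² + SE₂²) = √(0.0002304324 + 0.0002515396) = 0.02195.
z* for 98% confidence is 2.326, so the margin of error is 2.326 × 0.02195 = 0.05106.
Point estimate p̂₁ − p̂₂ = 0.2339 − 0.1860 = 0.0479.
0.0479 ± 0.05106 → (-0.00316, 0.09896).
The interval (-0.00316, 0.09896) contains 0, so the difference is not significant.

not significant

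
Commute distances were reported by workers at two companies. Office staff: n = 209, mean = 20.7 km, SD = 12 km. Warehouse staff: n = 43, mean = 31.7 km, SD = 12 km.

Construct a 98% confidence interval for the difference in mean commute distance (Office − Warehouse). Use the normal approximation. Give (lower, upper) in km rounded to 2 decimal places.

(-15.67, -6.33)

Per-group SEs: s₁/√n₁ = 12/√209 = 0.8301, s₂/√n₂ = 12/√43 = 1.8300.
Unpooled SE of the difference: √(0.68906601 + 3.3489) = 2.0095.
Margin of error = z* · SE = 2.326 × 2.0095 = 4.6741.
x̄₁ − x̄₂ = 20.7 − 31.7 = -11.0000.
CI: -11.0000 ± 4.6741 = (-15.67, -6.33).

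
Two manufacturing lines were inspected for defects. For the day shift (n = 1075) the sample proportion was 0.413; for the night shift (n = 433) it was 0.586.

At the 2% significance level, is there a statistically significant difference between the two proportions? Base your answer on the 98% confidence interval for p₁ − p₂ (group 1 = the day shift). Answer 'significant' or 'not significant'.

The two standard errors are √(0.4130×0.5870/1075) = 0.01502 and √(0.5860×0.4140/433) = 0.02367.
Because the samples are independent, SE_diff = √(0.01502² + 0.02367²) = 0.02803.
Using z* = 2.326 for 98%, ME = 2.326 × 0.02803 = 0.06520.
p̂₁ − p̂₂ = -0.1730; interval -0.1730 ± 0.06520 gives (-0.23820, -0.10780).
The interval (-0.23820, -0.10780) does not contain 0, so the difference is significant.

significant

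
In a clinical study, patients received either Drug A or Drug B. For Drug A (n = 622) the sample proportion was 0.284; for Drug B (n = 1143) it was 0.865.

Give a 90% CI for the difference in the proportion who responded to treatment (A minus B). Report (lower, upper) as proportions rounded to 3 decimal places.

(-0.615, -0.547)

SE₁ = √(p̂₁(1−p̂₁)/n₁) = √(0.2840·0.7160/622) = 0.01808; SE₂ = √(0.8650·0.1350/1143) = 0.01011.
Independent samples: SE of the difference = √(SE₁² + SE₂²) = √(0.0003268864 + 0.0001022121) = 0.02071.
z* for 90% confidence is 1.645, so the margin of error is 1.645 × 0.02071 = 0.03407.
Point estimate p̂₁ − p̂₂ = 0.2840 − 0.8650 = -0.5810.
-0.5810 ± 0.03407 → (-0.615, -0.547).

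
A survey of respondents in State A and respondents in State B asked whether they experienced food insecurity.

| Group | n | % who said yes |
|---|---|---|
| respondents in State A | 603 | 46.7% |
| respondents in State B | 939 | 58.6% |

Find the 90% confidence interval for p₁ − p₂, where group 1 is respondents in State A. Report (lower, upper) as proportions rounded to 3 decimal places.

(-0.162, -0.076)

SE₁ = √(p̂₁(1−p̂₁)/n₁) = √(0.4670·0.5330/603) = 0.02032; SE₂ = √(0.5860·0.4140/939) = 0.01607.
Independent samples: SE of the difference = √(SE₁² + SE₂²) = √(0.0004129024 + 0.0002582449) = 0.02591.
z* for 90% confidence is 1.645, so the margin of error is 1.645 × 0.02591 = 0.04262.
Point estimate p̂₁ − p̂₂ = 0.4670 − 0.5860 = -0.1190.
-0.1190 ± 0.04262 → (-0.162, -0.076).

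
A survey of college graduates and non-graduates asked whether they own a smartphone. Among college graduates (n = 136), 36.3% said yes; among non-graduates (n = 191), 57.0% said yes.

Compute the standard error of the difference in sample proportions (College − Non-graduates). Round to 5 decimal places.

The two standard errors are √(0.3630×0.6370/136) = 0.04123 and √(0.5700×0.4300/191) = 0.03582.
Because the samples are independent, SE_diff = √(0.04123² + 0.03582²) = 0.05462.

0.05462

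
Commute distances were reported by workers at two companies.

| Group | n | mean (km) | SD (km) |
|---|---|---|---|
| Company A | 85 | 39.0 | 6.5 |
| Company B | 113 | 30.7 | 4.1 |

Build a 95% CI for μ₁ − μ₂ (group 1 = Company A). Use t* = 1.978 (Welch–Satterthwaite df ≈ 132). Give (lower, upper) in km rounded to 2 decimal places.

(6.71, 9.89)

Per-group SEs: s₁/√n₁ = 6.5/√85 = 0.7050, s₂/√n₂ = 4.1/√113 = 0.3857.
Unpooled SE of the difference: √(0.497025 + 0.14876449) = 0.8036.
Margin of error = t* · SE = 1.978 × 0.8036 = 1.5895.
x̄₁ − x̄₂ = 39.0 − 30.7 = 8.3000.
CI: 8.3000 ± 1.5895 = (6.71, 9.89).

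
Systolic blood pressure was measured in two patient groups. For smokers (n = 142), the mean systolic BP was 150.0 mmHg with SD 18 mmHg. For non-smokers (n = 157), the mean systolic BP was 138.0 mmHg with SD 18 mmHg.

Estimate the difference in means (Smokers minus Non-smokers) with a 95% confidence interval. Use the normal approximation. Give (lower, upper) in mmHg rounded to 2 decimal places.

(7.91, 16.09)

Standard errors of each mean: 18/√142 = 1.5105 and 18/√157 = 1.4366.
SE(x̄₁ − x̄₂) = √(1.5105² + 1.4366²) = 2.0846 for independent samples with unequal variances.
With z* = 1.960, the margin is 1.960 × 2.0846 = 4.0858.
x̄₁ − x̄₂ = 150.0 − 138.0 = 12.0000; the interval is 12.0000 ± 4.0858 = (7.91, 16.09).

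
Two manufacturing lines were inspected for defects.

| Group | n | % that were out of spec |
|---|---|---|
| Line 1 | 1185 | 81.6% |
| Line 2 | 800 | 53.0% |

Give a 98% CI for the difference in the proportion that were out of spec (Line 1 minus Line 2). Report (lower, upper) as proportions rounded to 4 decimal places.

The two standard errors are √(0.8160×0.1840/1185) = 0.01126 and √(0.5300×0.4700/800) = 0.01765.
Because the samples are independent, SE_diff = √(0.01126² + 0.01765²) = 0.02094.
Using z* = 2.326 for 98%, ME = 2.326 × 0.02094 = 0.04871.
p̂₁ − p̂₂ = 0.2860; interval 0.2860 ± 0.04871 gives (0.2373, 0.3347).

(0.2373, 0.3347)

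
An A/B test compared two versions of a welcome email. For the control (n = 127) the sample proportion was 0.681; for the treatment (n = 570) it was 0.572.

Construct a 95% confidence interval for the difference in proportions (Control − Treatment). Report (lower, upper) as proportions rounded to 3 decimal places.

Each SE is √(p̂(1−p̂)/n): √(0.6810·0.3190/127) = 0.04136 and √(0.5720·0.4280/570) = 0.02072.
SE(p̂₁ − p̂₂) = √(SE₁² + SE₂²) = √(0.0017106496 + 0.0004293184) = 0.04626, since the two samples are independent.
At 95% confidence z* = 1.960; margin = 1.960 × 0.04626 = 0.09067.
The difference is 0.6810 − 0.5720 = 0.1090, so the interval is 0.1090 ± 0.09067 = (0.018, 0.200).

(0.018, 0.200)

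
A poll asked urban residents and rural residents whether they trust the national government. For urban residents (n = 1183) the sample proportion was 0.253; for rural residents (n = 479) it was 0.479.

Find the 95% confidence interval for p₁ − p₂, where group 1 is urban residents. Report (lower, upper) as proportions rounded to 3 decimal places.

SE₁ = √(p̂₁(1−p̂₁)/n₁) = √(0.2530·0.7470/1183) = 0.01264; SE₂ = √(0.4790·0.5210/479) = 0.02283.
Independent samples: SE of the difference = √(SE₁² + SE₂²) = √(0.0001597696 + 0.0005212089) = 0.02610.
z* for 95% confidence is 1.960, so the margin of error is 1.960 × 0.02610 = 0.05116.
Point estimate p̂₁ − p̂₂ = 0.2530 − 0.4790 = -0.2260.
-0.2260 ± 0.05116 → (-0.277, -0.175).

(-0.277, -0.175)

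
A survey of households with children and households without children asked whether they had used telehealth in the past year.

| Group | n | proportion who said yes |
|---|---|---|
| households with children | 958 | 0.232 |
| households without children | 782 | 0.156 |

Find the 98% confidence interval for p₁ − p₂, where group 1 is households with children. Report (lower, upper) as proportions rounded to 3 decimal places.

(0.032, 0.120)

SE₁ = √(p̂₁(1−p̂₁)/n₁) = √(0.2320·0.7680/958) = 0.01364; SE₂ = √(0.1560·0.8440/782) = 0.01298.
Independent samples: SE of the difference = √(SE₁² + SE₂²) = √(0.0001860496 + 0.0001684804) = 0.01883.
z* for 98% confidence is 2.326, so the margin of error is 2.326 × 0.01883 = 0.04380.
Point estimate p̂₁ − p̂₂ = 0.2320 − 0.1560 = 0.0760.
0.0760 ± 0.04380 → (0.032, 0.120).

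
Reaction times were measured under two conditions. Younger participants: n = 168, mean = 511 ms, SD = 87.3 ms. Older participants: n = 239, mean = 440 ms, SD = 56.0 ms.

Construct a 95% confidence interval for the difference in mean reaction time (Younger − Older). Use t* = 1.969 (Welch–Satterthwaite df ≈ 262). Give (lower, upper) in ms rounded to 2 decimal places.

(55.94, 86.06)

SE₁ = s₁/√n₁ = 87.3/√168 = 6.7353; SE₂ = 56.0/√239 = 3.6223.
Independent samples, unequal variances: SE_diff = √(SE₁² + SE₂²) = √(45.36426609 + 13.12105729) = 7.6476.
t* = 1.969, so margin of error = 1.969 × 7.6476 = 15.0581.
Difference in means = 511 − 440 = 71.0000.
71.0000 ± 15.0581 → (55.94, 86.06).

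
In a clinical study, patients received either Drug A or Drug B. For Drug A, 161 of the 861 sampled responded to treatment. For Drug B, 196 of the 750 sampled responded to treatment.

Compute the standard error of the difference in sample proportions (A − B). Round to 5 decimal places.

0.02083

First, p̂₁ = 161/861 = 0.1870; p̂₂ = 196/750 = 0.2613.
The two standard errors are √(0.1870×0.8130/861) = 0.01329 and √(0.2613×0.7387/750) = 0.01604.
Because the samples are independent, SE_diff = √(0.01329² + 0.01604²) = 0.02083.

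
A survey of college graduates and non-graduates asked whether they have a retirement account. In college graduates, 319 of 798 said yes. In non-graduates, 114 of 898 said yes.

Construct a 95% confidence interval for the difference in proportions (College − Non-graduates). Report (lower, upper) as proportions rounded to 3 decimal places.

Sample proportions: 319/798 = 0.3997, 114/898 = 0.1269.
Each SE is √(p̂(1−p̂)/n): √(0.3997·0.6003/798) = 0.01734 and √(0.1269·0.8731/898) = 0.01111.
SE(p̂₁ − p̂₂) = √(SE₁² + SE₂²) = √(0.0003006756 + 0.0001234321) = 0.02059, since the two samples are independent.
At 95% confidence z* = 1.960; margin = 1.960 × 0.02059 = 0.04036.
The difference is 0.3997 − 0.1269 = 0.2728, so the interval is 0.2728 ± 0.04036 = (0.232, 0.313).

(0.232, 0.313)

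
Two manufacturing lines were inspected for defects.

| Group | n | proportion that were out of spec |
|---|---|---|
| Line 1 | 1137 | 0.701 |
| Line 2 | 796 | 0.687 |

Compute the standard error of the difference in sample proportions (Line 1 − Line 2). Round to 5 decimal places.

The two standard errors are √(0.7010×0.2990/1137) = 0.01358 and √(0.6870×0.3130/796) = 0.01644.
Because the samples are independent, SE_diff = √(0.01358² + 0.01644²) = 0.02132.

0.02132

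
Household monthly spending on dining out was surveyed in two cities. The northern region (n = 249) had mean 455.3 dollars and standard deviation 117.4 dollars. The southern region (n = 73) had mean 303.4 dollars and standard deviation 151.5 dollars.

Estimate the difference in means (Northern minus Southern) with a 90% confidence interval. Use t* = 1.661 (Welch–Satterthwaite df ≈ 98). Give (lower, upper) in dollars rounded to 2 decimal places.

Standard errors of each mean: 117.4/√249 = 7.4399 and 151.5/√73 = 17.7317.
SE(x̄₁ − x̄₂) = √(7.4399² + 17.7317²) = 19.2293 for independent samples with unequal variances.
With t* = 1.661, the margin is 1.661 × 19.2293 = 31.9399.
x̄₁ − x̄₂ = 455.3 − 303.4 = 151.9000; the interval is 151.9000 ± 31.9399 = (119.96, 183.84).

(119.96, 183.84)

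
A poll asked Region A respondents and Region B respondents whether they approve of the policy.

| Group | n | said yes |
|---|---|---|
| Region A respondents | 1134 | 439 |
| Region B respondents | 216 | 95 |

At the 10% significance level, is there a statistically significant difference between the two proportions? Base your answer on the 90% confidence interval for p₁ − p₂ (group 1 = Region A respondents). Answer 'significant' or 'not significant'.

First, p̂₁ = 439/1134 = 0.3871; p̂₂ = 95/216 = 0.4398.
The two standard errors are √(0.3871×0.6129/1134) = 0.01446 and √(0.4398×0.5602/216) = 0.03377.
Because the samples are independent, SE_diff = √(0.01446² + 0.03377²) = 0.03674.
Using z* = 1.645 for 90%, ME = 1.645 × 0.03674 = 0.06044.
p̂₁ − p̂₂ = -0.0527; interval -0.0527 ± 0.06044 gives (-0.11314, 0.00774).
The interval (-0.11314, 0.00774) contains 0, so the difference is not significant.

not significant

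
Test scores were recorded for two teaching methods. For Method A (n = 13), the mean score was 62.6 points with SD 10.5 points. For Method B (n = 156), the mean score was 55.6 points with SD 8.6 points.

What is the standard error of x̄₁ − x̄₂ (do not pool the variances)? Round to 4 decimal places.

2.9925

Per-group SEs: s₁/√n₁ = 10.5/√13 = 2.9122, s₂/√n₂ = 8.6/√156 = 0.6886.
Unpooled SE of the difference: √(8.48090884 + 0.47416996) = 2.9925.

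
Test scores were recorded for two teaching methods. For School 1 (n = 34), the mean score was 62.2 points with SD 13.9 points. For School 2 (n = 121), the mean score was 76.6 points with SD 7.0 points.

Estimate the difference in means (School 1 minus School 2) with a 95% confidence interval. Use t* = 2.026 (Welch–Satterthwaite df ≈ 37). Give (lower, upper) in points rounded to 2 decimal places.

(-19.40, -9.40)

SE₁ = s₁/√n₁ = 13.9/√34 = 2.3838; SE₂ = 7.0/√121 = 0.6364.
Independent samples, unequal variances: SE_diff = √(SE₁² + SE₂²) = √(5.68250244 + 0.40500496) = 2.4673.
t* = 2.026, so margin of error = 2.026 × 2.4673 = 4.9987.
Difference in means = 62.2 − 76.6 = -14.4000.
-14.4000 ± 4.9987 → (-19.40, -9.40).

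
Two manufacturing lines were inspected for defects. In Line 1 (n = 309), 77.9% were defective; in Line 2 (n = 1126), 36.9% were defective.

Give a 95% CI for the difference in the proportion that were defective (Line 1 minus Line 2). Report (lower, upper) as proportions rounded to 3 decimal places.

Each SE is √(p̂(1−p̂)/n): √(0.7790·0.2210/309) = 0.02360 and √(0.3690·0.6310/1126) = 0.01438.
SE(p̂₁ − p̂₂) = √(SE₁² + SE₂²) = √(0.00055696 + 0.0002067844) = 0.02764, since the two samples are independent.
At 95% confidence z* = 1.960; margin = 1.960 × 0.02764 = 0.05417.
The difference is 0.7790 − 0.3690 = 0.4100, so the interval is 0.4100 ± 0.05417 = (0.356, 0.464).

(0.356, 0.464)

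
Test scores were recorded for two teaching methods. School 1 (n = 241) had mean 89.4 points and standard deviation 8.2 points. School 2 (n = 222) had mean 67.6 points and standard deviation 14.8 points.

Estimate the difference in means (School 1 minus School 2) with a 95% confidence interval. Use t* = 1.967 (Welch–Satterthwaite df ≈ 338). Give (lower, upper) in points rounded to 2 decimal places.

SE₁ = s₁/√n₁ = 8.2/√241 = 0.5282; SE₂ = 14.8/√222 = 0.9933.
Independent samples, unequal variances: SE_diff = √(SE₁² + SE₂²) = √(0.27899524 + 0.98664489) = 1.1250.
t* = 1.967, so margin of error = 1.967 × 1.1250 = 2.2129.
Difference in means = 89.4 − 67.6 = 21.8000.
21.8000 ± 2.2129 → (19.59, 24.01).

(19.59, 24.01)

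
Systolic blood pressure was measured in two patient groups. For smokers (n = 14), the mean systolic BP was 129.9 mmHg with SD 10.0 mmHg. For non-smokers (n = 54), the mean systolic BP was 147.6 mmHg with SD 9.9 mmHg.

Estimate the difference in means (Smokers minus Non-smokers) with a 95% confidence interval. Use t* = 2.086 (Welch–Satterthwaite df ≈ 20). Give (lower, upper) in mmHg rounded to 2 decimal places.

(-23.94, -11.46)

Standard errors of each mean: 10.0/√14 = 2.6726 and 9.9/√54 = 1.3472.
SE(x̄₁ − x̄₂) = √(2.6726² + 1.3472²) = 2.9929 for independent samples with unequal variances.
With t* = 2.086, the margin is 2.086 × 2.9929 = 6.2432.
x̄₁ − x̄₂ = 129.9 − 147.6 = -17.7000; the interval is -17.7000 ± 6.2432 = (-23.94, -11.46).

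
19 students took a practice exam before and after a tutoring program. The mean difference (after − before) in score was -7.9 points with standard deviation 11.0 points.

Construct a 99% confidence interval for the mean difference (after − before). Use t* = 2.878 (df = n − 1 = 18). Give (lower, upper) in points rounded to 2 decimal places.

(-15.16, -0.64)

Paired design: SE = s_d/√n = 11.0/√19 = 2.5236.
t* = 2.878; margin of error = 2.878 × 2.5236 = 7.2629.
-7.9 ± 7.2629 → (-15.16, -0.64).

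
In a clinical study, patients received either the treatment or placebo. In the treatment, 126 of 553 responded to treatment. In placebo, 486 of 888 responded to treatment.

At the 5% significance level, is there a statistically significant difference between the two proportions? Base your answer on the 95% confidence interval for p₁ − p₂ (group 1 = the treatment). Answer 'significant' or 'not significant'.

p̂₁ = 126/553 = 0.2278 and p̂₂ = 486/888 = 0.5473.
SE₁ = √(p̂₁(1−p̂₁)/n₁) = √(0.2278·0.7722/553) = 0.01784; SE₂ = √(0.5473·0.4527/888) = 0.01670.
Independent samples: SE of the difference = √(SE₁² + SE₂²) = √(0.0003182656 + 0.00027889) = 0.02444.
z* for 95% confidence is 1.960, so the margin of error is 1.960 × 0.02444 = 0.04790.
Point estimate p̂₁ − p̂₂ = 0.2278 − 0.5473 = -0.3195.
-0.3195 ± 0.04790 → (-0.36740, -0.27160).
The interval (-0.36740, -0.27160) does not contain 0, so the difference is significant.

significant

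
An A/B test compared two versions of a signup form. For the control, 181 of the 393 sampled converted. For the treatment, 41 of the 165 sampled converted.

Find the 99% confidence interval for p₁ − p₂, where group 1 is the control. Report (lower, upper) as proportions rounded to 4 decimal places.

(0.1039, 0.3203)

p̂₁ = 181/393 = 0.4606 and p̂₂ = 41/165 = 0.2485.
SE₁ = √(p̂₁(1−p̂₁)/n₁) = √(0.4606·0.5394/393) = 0.02514; SE₂ = √(0.2485·0.7515/165) = 0.03364.
Independent samples: SE of the difference = √(SE₁² + SE₂²) = √(0.0006320196 + 0.0011316496) = 0.04200.
z* for 99% confidence is 2.576, so the margin of error is 2.576 × 0.04200 = 0.10819.
Point estimate p̂₁ − p̂₂ = 0.4606 − 0.2485 = 0.2121.
0.2121 ± 0.10819 → (0.1039, 0.3203).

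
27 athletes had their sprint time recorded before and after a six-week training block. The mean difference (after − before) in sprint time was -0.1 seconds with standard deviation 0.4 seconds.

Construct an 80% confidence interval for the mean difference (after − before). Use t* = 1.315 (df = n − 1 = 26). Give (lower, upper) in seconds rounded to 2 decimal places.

(-0.20, 0.00)

This is a matched-pairs design, so SE = s_d/√n = 0.4/√27 = 0.0770.
Margin = 1.315 × 0.0770 = 0.1013; the interval is -0.1 ± 0.1013 = (-0.20, 0.00).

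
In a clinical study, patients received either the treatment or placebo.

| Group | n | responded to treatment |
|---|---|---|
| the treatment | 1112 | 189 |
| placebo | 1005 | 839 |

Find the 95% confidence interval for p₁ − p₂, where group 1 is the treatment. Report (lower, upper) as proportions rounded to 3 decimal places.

p̂₁ = 189/1112 = 0.1700 and p̂₂ = 839/1005 = 0.8348.
SE₁ = √(p̂₁(1−p̂₁)/n₁) = √(0.1700·0.8300/1112) = 0.01126; SE₂ = √(0.8348·0.1652/1005) = 0.01171.
Independent samples: SE of the difference = √(SE₁² + SE₂²) = √(0.0001267876 + 0.0001371241) = 0.01625.
z* for 95% confidence is 1.960, so the margin of error is 1.960 × 0.01625 = 0.03185.
Point estimate p̂₁ − p̂₂ = 0.1700 − 0.8348 = -0.6648.
-0.6648 ± 0.03185 → (-0.697, -0.633).

(-0.697, -0.633)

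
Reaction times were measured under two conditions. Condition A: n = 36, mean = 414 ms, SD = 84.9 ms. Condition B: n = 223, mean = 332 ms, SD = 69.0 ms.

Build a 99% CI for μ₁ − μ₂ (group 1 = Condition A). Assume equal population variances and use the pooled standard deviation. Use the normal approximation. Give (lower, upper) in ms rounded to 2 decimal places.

s_p = √[((n₁−1)s₁² + (n₂−1)s₂²)/(n₁+n₂−2)] = √[(35·84.9² + 222·69.0²)/257] = 71.3740.
SE = 71.3740·√(1/36 + 1/223) = 12.8199.
With z* = 2.576, margin = 2.576 × 12.8199 = 33.0241.
x̄₁ − x̄₂ = 414 − 332 = 82.0000; interval 82.0000 ± 33.0241 = (48.98, 115.02).

(48.98, 115.02)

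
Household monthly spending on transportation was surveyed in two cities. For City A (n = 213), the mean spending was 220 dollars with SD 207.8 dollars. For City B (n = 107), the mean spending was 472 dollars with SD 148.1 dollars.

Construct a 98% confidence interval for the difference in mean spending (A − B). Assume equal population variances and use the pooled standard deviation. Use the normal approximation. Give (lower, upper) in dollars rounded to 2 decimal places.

Pooled variance s_p² = [212·207.8² + 106·148.1²] / (213+107−2) = 36098.4300, so s_p = 189.9959.
SE_diff = s_p·√(1/n₁ + 1/n₂) = 189.9959·√(1/213 + 1/107) = 22.5132.
z* = 2.326; margin = 2.326 × 22.5132 = 52.3657.
Difference = 220 − 472 = -252.0000.
-252.0000 ± 52.3657 → (-304.37, -199.63).

(-304.37, -199.63)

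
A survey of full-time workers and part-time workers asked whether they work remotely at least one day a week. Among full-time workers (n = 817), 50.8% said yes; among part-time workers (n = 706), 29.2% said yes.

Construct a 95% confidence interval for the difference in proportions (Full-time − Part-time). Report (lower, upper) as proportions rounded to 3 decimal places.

(0.168, 0.264)

Each SE is √(p̂(1−p̂)/n): √(0.5080·0.4920/817) = 0.01749 and √(0.2920·0.7080/706) = 0.01711.
SE(p̂₁ − p̂₂) = √(SE₁² + SE₂²) = √(0.0003059001 + 0.0002927521) = 0.02447, since the two samples are independent.
At 95% confidence z* = 1.960; margin = 1.960 × 0.02447 = 0.04796.
The difference is 0.5080 − 0.2920 = 0.2160, so the interval is 0.2160 ± 0.04796 = (0.168, 0.264).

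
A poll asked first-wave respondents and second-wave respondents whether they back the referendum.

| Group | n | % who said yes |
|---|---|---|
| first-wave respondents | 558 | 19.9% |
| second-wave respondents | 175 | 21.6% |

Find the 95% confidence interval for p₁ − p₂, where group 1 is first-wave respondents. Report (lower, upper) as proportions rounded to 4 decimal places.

Each SE is √(p̂(1−p̂)/n): √(0.1990·0.8010/558) = 0.01690 and √(0.2160·0.7840/175) = 0.03111.
SE(p̂₁ − p̂₂) = √(SE₁² + SE₂²) = √(0.00028561 + 0.0009678321) = 0.03540, since the two samples are independent.
At 95% confidence z* = 1.960; margin = 1.960 × 0.03540 = 0.06938.
The difference is 0.1990 − 0.2160 = -0.0170, so the interval is -0.0170 ± 0.06938 = (-0.0864, 0.0524).

(-0.0864, 0.0524)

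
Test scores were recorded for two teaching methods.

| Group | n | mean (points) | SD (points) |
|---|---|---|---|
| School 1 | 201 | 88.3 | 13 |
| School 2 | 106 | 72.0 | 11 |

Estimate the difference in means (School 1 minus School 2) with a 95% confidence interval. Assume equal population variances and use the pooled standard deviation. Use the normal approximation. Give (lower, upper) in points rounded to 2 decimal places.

(13.39, 19.21)

Pooled variance s_p² = [200·13² + 105·11²] / (201+106−2) = 152.4754, so s_p = 12.3481.
SE_diff = s_p·√(1/n₁ + 1/n₂) = 12.3481·√(1/201 + 1/106) = 1.4822.
z* = 1.960; margin = 1.960 × 1.4822 = 2.9051.
Difference = 88.3 − 72.0 = 16.3000.
16.3000 ± 2.9051 → (13.39, 19.21).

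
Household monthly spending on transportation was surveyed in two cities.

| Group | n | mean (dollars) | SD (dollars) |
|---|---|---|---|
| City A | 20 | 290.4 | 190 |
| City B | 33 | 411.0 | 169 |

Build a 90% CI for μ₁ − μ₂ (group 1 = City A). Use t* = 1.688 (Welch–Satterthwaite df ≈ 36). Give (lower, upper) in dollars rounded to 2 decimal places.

(-207.83, -33.37)

Per-group SEs: s₁/√n₁ = 190/√20 = 42.4853, s₂/√n₂ = 169/√33 = 29.4191.
Unpooled SE of the difference: √(1805.00071609 + 865.48344481) = 51.6767.
Margin of error = t* · SE = 1.688 × 51.6767 = 87.2303.
x̄₁ − x̄₂ = 290.4 − 411.0 = -120.6000.
CI: -120.6000 ± 87.2303 = (-207.83, -33.37).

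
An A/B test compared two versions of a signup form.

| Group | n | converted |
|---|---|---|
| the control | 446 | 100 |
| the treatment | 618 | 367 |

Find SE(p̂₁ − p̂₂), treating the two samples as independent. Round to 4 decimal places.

p̂₁ = 100/446 = 0.2242 and p̂₂ = 367/618 = 0.5939.
SE₁ = √(p̂₁(1−p̂₁)/n₁) = √(0.2242·0.7758/446) = 0.01975; SE₂ = √(0.5939·0.4061/618) = 0.01976.
Independent samples: SE of the difference = √(SE₁² + SE₂²) = √(0.0003900625 + 0.0003904576) = 0.02794.

0.0279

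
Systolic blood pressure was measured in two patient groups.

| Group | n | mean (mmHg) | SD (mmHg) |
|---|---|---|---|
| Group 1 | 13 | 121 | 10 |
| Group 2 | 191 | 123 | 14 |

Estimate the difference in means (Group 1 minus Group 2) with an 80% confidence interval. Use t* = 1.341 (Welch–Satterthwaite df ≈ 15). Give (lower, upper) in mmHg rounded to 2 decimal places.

Standard errors of each mean: 10/√13 = 2.7735 and 14/√191 = 1.0130.
SE(x̄₁ − x̄₂) = √(2.7735² + 1.0130²) = 2.9527 for independent samples with unequal variances.
With t* = 1.341, the margin is 1.341 × 2.9527 = 3.9596.
x̄₁ − x̄₂ = 121 − 123 = -2.0000; the interval is -2.0000 ± 3.9596 = (-5.96, 1.96).

(-5.96, 1.96)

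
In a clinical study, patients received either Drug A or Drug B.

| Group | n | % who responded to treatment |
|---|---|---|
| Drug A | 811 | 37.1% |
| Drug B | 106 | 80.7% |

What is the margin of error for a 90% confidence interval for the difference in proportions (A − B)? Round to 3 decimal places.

0.069

SE₁ = √(p̂₁(1−p̂₁)/n₁) = √(0.3710·0.6290/811) = 0.01696; SE₂ = √(0.8070·0.1930/106) = 0.03833.
Independent samples: SE of the difference = √(SE₁² + SE₂²) = √(0.0002876416 + 0.0014691889) = 0.04191.
z* for 90% confidence is 1.645, so the margin of error is 1.645 × 0.04191 = 0.06894.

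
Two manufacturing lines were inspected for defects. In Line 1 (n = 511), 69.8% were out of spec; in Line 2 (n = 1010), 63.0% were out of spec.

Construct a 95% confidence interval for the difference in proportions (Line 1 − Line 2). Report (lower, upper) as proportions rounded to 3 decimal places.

The two standard errors are √(0.6980×0.3020/511) = 0.02031 and √(0.6300×0.3700/1010) = 0.01519.
Because the samples are independent, SE_diff = √(0.02031² + 0.01519²) = 0.02536.
Using z* = 1.960 for 95%, ME = 1.960 × 0.02536 = 0.04971.
p̂₁ − p̂₂ = 0.0680; interval 0.0680 ± 0.04971 gives (0.018, 0.118).

(0.018, 0.118)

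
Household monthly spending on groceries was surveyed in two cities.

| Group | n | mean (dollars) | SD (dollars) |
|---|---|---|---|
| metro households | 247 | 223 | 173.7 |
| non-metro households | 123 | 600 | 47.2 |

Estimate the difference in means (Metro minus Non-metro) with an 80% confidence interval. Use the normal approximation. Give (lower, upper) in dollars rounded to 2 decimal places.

(-392.18, -361.82)

Per-group SEs: s₁/√n₁ = 173.7/√247 = 11.0523, s₂/√n₂ = 47.2/√123 = 4.2559.
Unpooled SE of the difference: √(122.15333529 + 18.11268481) = 11.8434.
Margin of error = z* · SE = 1.282 × 11.8434 = 15.1832.
x̄₁ − x̄₂ = 223 − 600 = -377.0000.
CI: -377.0000 ± 15.1832 = (-392.18, -361.82).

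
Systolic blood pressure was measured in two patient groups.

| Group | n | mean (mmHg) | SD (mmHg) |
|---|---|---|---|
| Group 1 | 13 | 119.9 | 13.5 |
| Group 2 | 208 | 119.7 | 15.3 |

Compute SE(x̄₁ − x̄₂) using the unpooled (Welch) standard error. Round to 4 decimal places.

3.8916

Standard errors of each mean: 13.5/√13 = 3.7442 and 15.3/√208 = 1.0609.
SE(x̄₁ − x̄₂) = √(3.7442² + 1.0609²) = 3.8916 for independent samples with unequal variances.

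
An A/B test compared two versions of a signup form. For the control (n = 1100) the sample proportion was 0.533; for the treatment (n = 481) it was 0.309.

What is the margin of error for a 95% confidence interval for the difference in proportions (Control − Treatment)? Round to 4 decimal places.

0.0507

SE₁ = √(p̂₁(1−p̂₁)/n₁) = √(0.5330·0.4670/1100) = 0.01504; SE₂ = √(0.3090·0.6910/481) = 0.02107.
Independent samples: SE of the difference = √(SE₁² + SE₂²) = √(0.0002262016 + 0.0004439449) = 0.02589.
z* for 95% confidence is 1.960, so the margin of error is 1.960 × 0.02589 = 0.05074.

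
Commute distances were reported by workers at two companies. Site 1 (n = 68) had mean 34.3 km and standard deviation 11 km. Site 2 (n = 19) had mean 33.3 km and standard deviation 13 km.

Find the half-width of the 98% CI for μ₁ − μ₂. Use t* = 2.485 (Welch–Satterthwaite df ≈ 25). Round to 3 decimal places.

Per-group SEs: s₁/√n₁ = 11/√68 = 1.3339, s₂/√n₂ = 13/√19 = 2.9824.
Unpooled SE of the difference: √(1.77928921 + 8.89470976) = 3.2671.
Margin of error = t* · SE = 2.485 × 3.2671 = 8.1187.

8.119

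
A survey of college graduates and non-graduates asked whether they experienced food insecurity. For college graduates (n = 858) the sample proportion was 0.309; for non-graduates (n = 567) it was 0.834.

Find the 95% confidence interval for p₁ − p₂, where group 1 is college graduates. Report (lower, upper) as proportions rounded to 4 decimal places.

(-0.5685, -0.4815)

Each SE is √(p̂(1−p̂)/n): √(0.3090·0.6910/858) = 0.01578 and √(0.8340·0.1660/567) = 0.01563.
SE(p̂₁ − p̂₂) = √(SE₁² + SE₂²) = √(0.0002490084 + 0.0002442969) = 0.02221, since the two samples are independent.
At 95% confidence z* = 1.960; margin = 1.960 × 0.02221 = 0.04353.
The difference is 0.3090 − 0.8340 = -0.5250, so the interval is -0.5250 ± 0.04353 = (-0.5685, -0.4815).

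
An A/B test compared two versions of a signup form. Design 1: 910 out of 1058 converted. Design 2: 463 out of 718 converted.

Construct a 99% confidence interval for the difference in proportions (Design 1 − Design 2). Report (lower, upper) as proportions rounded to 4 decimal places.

p̂₁ = 910/1058 = 0.8601 and p̂₂ = 463/718 = 0.6448.
SE₁ = √(p̂₁(1−p̂₁)/n₁) = √(0.8601·0.1399/1058) = 0.01066; SE₂ = √(0.6448·0.3552/718) = 0.01786.
Independent samples: SE of the difference = √(SE₁² + SE₂²) = √(0.0001136356 + 0.0003189796) = 0.02080.
z* for 99% confidence is 2.576, so the margin of error is 2.576 × 0.02080 = 0.05358.
Point estimate p̂₁ − p̂₂ = 0.8601 − 0.6448 = 0.2153.
0.2153 ± 0.05358 → (0.1617, 0.2689).

(0.1617, 0.2689)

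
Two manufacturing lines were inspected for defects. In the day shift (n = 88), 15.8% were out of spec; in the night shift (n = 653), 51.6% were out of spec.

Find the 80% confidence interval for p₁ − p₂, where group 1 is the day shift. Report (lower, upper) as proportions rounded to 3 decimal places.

(-0.414, -0.302)

SE₁ = √(p̂₁(1−p̂₁)/n₁) = √(0.1580·0.8420/88) = 0.03888; SE₂ = √(0.5160·0.4840/653) = 0.01956.
Independent samples: SE of the difference = √(SE₁² + SE₂²) = √(0.0015116544 + 0.0003825936) = 0.04352.
z* for 80% confidence is 1.282, so the margin of error is 1.282 × 0.04352 = 0.05579.
Point estimate p̂₁ − p̂₂ = 0.1580 − 0.5160 = -0.3580.
-0.3580 ± 0.05579 → (-0.414, -0.302).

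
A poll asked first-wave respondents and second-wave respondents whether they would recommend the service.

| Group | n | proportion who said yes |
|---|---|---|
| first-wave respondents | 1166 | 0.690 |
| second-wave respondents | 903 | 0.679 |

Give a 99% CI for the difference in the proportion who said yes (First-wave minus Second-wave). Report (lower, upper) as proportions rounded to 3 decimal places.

(-0.042, 0.064)

SE₁ = √(p̂₁(1−p̂₁)/n₁) = √(0.6900·0.3100/1166) = 0.01354; SE₂ = √(0.6790·0.3210/903) = 0.01554.
Independent samples: SE of the difference = √(SE₁² + SE₂²) = √(0.0001833316 + 0.0002414916) = 0.02061.
z* for 99% confidence is 2.576, so the margin of error is 2.576 × 0.02061 = 0.05309.
Point estimate p̂₁ − p̂₂ = 0.6900 − 0.6790 = 0.0110.
0.0110 ± 0.05309 → (-0.042, 0.064).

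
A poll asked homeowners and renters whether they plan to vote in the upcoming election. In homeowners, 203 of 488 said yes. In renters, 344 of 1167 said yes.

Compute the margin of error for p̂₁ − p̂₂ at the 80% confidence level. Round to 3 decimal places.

0.033

First, p̂₁ = 203/488 = 0.4160; p̂₂ = 344/1167 = 0.2948.
The two standard errors are √(0.4160×0.5840/488) = 0.02231 and √(0.2948×0.7052/1167) = 0.01335.
Because the samples are independent, SE_diff = √(0.02231² + 0.01335²) = 0.02600.
Using z* = 1.282 for 80%, ME = 1.282 × 0.02600 = 0.03333.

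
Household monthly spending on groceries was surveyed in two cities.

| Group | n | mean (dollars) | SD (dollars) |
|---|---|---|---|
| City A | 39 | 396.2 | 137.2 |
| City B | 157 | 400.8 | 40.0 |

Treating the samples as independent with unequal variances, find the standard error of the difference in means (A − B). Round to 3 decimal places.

22.200

SE₁ = s₁/√n₁ = 137.2/√39 = 21.9696; SE₂ = 40.0/√157 = 3.1923.
Independent samples, unequal variances: SE_diff = √(SE₁² + SE₂²) = √(482.66332416 + 10.19077929) = 22.2003.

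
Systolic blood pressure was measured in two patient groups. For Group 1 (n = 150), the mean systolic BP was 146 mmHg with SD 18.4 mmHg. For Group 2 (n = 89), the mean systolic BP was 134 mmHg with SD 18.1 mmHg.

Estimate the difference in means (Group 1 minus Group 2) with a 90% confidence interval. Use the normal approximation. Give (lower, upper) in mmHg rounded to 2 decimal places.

(7.99, 16.01)

Standard errors of each mean: 18.4/√150 = 1.5024 and 18.1/√89 = 1.9186.
SE(x̄₁ − x̄₂) = √(1.5024² + 1.9186²) = 2.4368 for independent samples with unequal variances.
With z* = 1.645, the margin is 1.645 × 2.4368 = 4.0085.
x̄₁ − x̄₂ = 146 − 134 = 12.0000; the interval is 12.0000 ± 4.0085 = (7.99, 16.01).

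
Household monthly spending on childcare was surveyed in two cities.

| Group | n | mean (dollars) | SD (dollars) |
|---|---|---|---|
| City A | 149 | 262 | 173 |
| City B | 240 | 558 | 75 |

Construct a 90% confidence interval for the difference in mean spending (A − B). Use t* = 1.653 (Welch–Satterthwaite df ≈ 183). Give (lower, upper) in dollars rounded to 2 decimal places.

Per-group SEs: s₁/√n₁ = 173/√149 = 14.1727, s₂/√n₂ = 75/√240 = 4.8412.
Unpooled SE of the difference: √(200.86542529 + 23.43721744) = 14.9767.
Margin of error = t* · SE = 1.653 × 14.9767 = 24.7565.
x̄₁ − x̄₂ = 262 − 558 = -296.0000.
CI: -296.0000 ± 24.7565 = (-320.76, -271.24).

(-320.76, -271.24)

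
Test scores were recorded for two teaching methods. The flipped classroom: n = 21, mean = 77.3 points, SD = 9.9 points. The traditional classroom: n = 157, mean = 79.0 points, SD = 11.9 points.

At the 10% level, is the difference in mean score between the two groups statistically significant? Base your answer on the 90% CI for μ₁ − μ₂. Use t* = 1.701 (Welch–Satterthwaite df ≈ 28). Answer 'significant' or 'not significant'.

not significant

Standard errors of each mean: 9.9/√21 = 2.1604 and 11.9/√157 = 0.9497.
SE(x̄₁ − x̄₂) = √(2.1604² + 0.9497²) = 2.3599 for independent samples with unequal variances.
With t* = 1.701, the margin is 1.701 × 2.3599 = 4.0142.
x̄₁ − x̄₂ = 77.3 − 79.0 = -1.7000; the interval is -1.7000 ± 4.0142 = (-5.7142, 2.3142).
The interval (-5.7142, 2.3142) contains 0, so the difference is not significant.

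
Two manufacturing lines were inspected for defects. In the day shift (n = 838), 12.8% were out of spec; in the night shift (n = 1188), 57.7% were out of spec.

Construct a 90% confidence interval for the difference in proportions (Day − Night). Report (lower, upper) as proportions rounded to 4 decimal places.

The two standard errors are √(0.1280×0.8720/838) = 0.01154 and √(0.5770×0.4230/1188) = 0.01433.
Because the samples are independent, SE_diff = √(0.01154² + 0.01433²) = 0.01840.
Using z* = 1.645 for 90%, ME = 1.645 × 0.01840 = 0.03027.
p̂₁ − p̂₂ = -0.4490; interval -0.4490 ± 0.03027 gives (-0.4793, -0.4187).

(-0.4793, -0.4187)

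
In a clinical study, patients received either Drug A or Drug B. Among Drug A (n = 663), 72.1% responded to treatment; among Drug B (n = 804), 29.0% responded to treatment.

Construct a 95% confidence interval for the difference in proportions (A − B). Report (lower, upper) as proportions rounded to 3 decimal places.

(0.385, 0.477)

Each SE is √(p̂(1−p̂)/n): √(0.7210·0.2790/663) = 0.01742 and √(0.2900·0.7100/804) = 0.01600.
SE(p̂₁ − p̂₂) = √(SE₁² + SE₂²) = √(0.0003034564 + 0.000256) = 0.02365, since the two samples are independent.
At 95% confidence z* = 1.960; margin = 1.960 × 0.02365 = 0.04635.
The difference is 0.7210 − 0.2900 = 0.4310, so the interval is 0.4310 ± 0.04635 = (0.385, 0.477).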